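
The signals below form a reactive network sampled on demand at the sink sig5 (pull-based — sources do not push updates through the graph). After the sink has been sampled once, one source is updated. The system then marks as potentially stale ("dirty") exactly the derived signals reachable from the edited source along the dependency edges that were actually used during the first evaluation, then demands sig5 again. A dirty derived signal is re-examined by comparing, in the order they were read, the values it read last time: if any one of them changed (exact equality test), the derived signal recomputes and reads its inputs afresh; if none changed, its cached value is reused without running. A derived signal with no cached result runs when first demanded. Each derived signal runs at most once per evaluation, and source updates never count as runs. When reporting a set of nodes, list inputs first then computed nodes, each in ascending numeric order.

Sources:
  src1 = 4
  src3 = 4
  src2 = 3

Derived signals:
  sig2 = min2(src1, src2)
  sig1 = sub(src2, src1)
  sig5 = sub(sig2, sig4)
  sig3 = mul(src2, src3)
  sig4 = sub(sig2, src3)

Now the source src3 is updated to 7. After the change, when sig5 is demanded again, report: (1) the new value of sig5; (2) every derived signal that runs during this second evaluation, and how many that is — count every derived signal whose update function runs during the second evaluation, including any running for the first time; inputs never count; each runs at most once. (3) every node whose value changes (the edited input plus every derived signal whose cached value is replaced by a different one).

sig5 now evaluates to 7.
Run set: sig4, sig5 (2 run).
Changed values: src3, sig4, sig5.

Initial pass — values computed on the first demand:
  sig2 = min2(4, 3) = 3
  sig4 = sub(3, 4) = -1
  sig5 = sub(3, -1) = 4

Second demand — change propagation:
  sig4: re-runs because src3 4->7; new result -4.
  sig5: re-runs because sig4 -1->-4; new result 7.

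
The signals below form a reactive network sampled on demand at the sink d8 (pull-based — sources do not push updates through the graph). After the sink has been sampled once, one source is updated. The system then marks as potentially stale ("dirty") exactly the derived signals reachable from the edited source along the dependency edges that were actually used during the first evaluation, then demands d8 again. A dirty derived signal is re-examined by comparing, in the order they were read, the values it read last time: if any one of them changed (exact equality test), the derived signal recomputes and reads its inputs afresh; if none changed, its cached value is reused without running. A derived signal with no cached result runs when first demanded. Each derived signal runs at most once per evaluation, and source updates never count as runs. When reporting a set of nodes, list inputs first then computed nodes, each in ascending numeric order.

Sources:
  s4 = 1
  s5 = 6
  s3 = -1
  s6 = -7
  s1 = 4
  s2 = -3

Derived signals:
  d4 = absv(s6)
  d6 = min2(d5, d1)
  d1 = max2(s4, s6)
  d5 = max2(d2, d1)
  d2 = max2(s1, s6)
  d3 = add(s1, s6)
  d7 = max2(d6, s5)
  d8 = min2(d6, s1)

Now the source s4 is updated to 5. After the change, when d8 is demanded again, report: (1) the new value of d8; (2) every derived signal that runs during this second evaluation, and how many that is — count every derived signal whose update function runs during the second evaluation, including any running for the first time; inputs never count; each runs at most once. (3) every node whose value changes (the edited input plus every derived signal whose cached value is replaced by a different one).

d8 now evaluates to 4.
Run set: d1, d5, d6, d8 (4 run).
Changed values: s4, d1, d5, d6, d8.

Initial pass — values computed on the first demand:
  d1 = max2(1, -7) = 1
  d2 = max2(4, -7) = 4
  d5 = max2(4, 1) = 4
  d6 = min2(4, 1) = 1
  d8 = min2(1, 4) = 1

Second demand — change propagation:
  d1: re-runs because s4 1->5; new result 5.
  d5: re-runs because d1 1->5; new result 5.
  d6: re-runs because d5 4->5; d1 1->5; new result 5.
  d8: re-runs because d6 1->5; new result 4.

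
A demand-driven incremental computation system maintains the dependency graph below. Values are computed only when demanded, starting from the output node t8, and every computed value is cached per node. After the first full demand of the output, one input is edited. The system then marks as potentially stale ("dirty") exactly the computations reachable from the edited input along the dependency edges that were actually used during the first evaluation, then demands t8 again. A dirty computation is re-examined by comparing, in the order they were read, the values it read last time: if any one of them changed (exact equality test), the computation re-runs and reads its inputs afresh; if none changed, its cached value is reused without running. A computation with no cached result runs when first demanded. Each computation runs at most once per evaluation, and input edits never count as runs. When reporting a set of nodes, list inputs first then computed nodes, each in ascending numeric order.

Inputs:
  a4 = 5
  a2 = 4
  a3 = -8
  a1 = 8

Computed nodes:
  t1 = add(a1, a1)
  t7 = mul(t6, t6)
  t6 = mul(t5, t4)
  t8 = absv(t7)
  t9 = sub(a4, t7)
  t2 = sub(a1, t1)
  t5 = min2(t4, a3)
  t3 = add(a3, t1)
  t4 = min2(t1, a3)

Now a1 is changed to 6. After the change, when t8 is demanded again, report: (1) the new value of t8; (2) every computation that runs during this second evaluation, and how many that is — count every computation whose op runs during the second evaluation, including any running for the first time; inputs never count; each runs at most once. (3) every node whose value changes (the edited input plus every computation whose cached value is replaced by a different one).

First evaluation (everything demanded from the output):
  t1 = add(8, 8) = 16
  t4 = min2(16, -8) = -8
  t5 = min2(-8, -8) = -8
  t6 = mul(-8, -8) = 64
  t7 = mul(64, 64) = 4096
  t8 = absv(4096) = 4096

Propagation after the edit:
  t1: runs — a1 8->6; a1 8->6; result 12.
  t4: runs — t1 16->12; result -8 (same value as before).
  t5: checked — values it read are unchanged (t4 unchanged, a3 unchanged); reused cached -8 without running.
  t6: checked — values it read are unchanged (t5 unchanged, t4 unchanged); reused cached 64 without running.
  t7: checked — values it read are unchanged (t6 unchanged, t6 unchanged); reused cached 4096 without running.
  t8: checked — values it read are unchanged (t7 unchanged); reused cached 4096 without running.

Key observation: the change is absorbed at t4 — it re-runs but produces the same value, and the output's value is unchanged.

New value of t8: 4096.
Computations that run: t1, t4 — 2 in total.
Values that change: a1, t1.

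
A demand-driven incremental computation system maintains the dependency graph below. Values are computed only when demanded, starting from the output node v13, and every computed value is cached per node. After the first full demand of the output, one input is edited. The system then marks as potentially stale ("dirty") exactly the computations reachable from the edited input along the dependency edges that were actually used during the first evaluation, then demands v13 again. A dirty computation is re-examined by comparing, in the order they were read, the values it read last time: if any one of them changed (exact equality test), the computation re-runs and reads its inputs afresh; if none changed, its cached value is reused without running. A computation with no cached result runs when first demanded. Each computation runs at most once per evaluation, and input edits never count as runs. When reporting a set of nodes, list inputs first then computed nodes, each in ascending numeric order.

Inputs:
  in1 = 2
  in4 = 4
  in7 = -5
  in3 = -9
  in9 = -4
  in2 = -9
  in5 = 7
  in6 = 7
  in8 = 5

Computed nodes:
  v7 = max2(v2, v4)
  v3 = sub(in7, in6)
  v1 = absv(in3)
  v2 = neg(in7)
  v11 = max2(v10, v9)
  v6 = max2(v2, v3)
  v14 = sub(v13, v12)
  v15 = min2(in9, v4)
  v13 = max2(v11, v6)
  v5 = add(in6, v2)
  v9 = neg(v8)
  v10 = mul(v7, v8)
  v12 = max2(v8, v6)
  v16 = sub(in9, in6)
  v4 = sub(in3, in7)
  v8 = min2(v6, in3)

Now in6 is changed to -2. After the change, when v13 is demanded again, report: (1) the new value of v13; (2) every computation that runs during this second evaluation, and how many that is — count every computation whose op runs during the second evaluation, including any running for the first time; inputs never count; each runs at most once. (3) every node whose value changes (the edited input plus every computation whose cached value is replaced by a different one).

First evaluation (everything demanded from the output):
  v2 = neg(-5) = 5
  v3 = sub(-5, 7) = -12
  v4 = sub(-9, -5) = -4
  v6 = max2(5, -12) = 5
  v7 = max2(5, -4) = 5
  v8 = min2(5, -9) = -9
  v9 = neg(-9) = 9
  v10 = mul(5, -9) = -45
  v11 = max2(-45, 9) = 9
  v13 = max2(9, 5) = 9

Propagation after the edit:
  v3: runs — in6 7->-2; result -3.
  v6: runs — v3 -12->-3; result 5 (same value as before).
  v8: checked — values it read are unchanged (v6 unchanged, in3 unchanged); reused cached -9 without running.
  v9: checked — values it read are unchanged (v8 unchanged); reused cached 9 without running.
  v10: checked — values it read are unchanged (v7 unchanged, v8 unchanged); reused cached -45 without running.
  v11: checked — values it read are unchanged (v10 unchanged, v9 unchanged); reused cached 9 without running.
  v13: checked — values it read are unchanged (v11 unchanged, v6 unchanged); reused cached 9 without running.

Key observation: the change is absorbed at v6 — it re-runs but produces the same value, and the output's value is unchanged.

New value of v13: 9.
Computations that run: v3, v6 — 2 in total.
Values that change: in6, v3.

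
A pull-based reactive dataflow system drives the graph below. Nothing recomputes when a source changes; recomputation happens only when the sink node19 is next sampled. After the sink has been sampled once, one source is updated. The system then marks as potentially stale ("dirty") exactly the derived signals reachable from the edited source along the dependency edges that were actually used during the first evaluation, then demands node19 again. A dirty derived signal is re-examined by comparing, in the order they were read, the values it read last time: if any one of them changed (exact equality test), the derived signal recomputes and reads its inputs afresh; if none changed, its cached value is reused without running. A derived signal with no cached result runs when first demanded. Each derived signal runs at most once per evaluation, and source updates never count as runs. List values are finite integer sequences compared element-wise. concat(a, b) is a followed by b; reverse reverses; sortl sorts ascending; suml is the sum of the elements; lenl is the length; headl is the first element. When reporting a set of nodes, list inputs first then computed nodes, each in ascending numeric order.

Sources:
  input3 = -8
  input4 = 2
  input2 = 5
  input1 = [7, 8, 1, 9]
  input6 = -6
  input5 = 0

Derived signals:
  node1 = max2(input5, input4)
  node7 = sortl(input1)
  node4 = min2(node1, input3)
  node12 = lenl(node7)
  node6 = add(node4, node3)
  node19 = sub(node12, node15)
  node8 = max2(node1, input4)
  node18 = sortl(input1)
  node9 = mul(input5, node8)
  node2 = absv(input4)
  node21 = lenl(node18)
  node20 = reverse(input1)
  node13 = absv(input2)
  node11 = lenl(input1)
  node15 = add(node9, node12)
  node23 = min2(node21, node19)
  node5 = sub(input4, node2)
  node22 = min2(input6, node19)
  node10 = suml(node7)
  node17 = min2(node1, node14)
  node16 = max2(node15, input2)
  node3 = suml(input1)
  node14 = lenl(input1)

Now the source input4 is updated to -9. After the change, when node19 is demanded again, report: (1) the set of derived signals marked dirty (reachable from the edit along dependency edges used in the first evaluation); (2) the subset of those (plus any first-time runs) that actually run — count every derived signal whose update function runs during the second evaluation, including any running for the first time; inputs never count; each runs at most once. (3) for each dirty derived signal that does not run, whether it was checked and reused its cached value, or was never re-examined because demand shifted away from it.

Marked dirty: node1, node8, node9, node15, node19.
Derived signals that run: node1, node8, node9 — 3 in total.
Checked but reused from cache: node15, node19.
Key observation: the change is absorbed at node9 — it re-runs but produces the same value, and the output's value is unchanged.

First evaluation (everything demanded from the output):
  node1 = max2(0, 2) = 2
  node7 = sortl([7, 8, 1, 9]) = [1, 7, 8, 9]
  node8 = max2(2, 2) = 2
  node9 = mul(0, 2) = 0
  node12 = lenl([1, 7, 8, 9]) = 4
  node15 = add(0, 4) = 4
  node19 = sub(4, 4) = 0

Propagation after the edit:
  node1: runs — input4 2->-9; result 0.
  node8: runs — node1 2->0; input4 2->-9; result 0.
  node9: runs — node8 2->0; result 0 (same value as before).
  node15: checked — values it read are unchanged (node9 unchanged, node12 unchanged); reused cached 4 without running.
  node19: checked — values it read are unchanged (node12 unchanged, node15 unchanged); reused cached 0 without running.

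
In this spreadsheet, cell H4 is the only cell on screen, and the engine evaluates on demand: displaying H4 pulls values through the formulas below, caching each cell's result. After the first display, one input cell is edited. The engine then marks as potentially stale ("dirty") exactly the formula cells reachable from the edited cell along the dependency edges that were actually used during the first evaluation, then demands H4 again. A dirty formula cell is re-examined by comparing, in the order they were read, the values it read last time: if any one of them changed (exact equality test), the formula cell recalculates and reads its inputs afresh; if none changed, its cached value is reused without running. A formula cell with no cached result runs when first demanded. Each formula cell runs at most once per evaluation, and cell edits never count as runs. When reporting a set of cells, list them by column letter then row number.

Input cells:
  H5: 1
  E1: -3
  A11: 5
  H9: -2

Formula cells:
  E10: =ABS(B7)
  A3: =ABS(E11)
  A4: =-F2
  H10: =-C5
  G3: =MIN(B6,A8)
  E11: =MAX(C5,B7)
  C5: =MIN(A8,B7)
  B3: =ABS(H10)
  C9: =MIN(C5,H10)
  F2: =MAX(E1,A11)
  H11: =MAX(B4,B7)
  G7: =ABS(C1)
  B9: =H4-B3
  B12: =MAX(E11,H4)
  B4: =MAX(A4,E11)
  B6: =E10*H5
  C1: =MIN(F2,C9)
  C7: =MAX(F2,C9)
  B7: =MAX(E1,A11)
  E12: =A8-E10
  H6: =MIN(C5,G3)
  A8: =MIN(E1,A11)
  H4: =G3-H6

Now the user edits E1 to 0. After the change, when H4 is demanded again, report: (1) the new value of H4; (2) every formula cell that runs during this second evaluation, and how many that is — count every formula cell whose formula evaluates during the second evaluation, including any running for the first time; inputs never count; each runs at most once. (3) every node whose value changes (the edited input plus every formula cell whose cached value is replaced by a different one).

Initial pass — values computed on the first demand:
  A8 = MIN(-3, 5) = -3
  B7 = MAX(-3, 5) = 5
  C5 = MIN(-3, 5) = -3
  E10 = ABS(5) = 5
  B6 = 5 * 1 = 5
  G3 = MIN(5, -3) = -3
  H6 = MIN(-3, -3) = -3
  H4 = -3 - -3 = 0

Second demand — change propagation:
  A8: re-runs because E1 -3->0; new result 0.
  B7: re-runs because E1 -3->0; new result 5 (unchanged).
  C5: re-runs because A8 -3->0; new result 0.
  E10: re-examined; everything it read last time is the same (B7 unchanged) — cache 5 kept, no run.
  B6: re-examined; everything it read last time is the same (E10 unchanged, H5 unchanged) — cache 5 kept, no run.
  G3: re-runs because A8 -3->0; new result 0.
  H6: re-runs because C5 -3->0; G3 -3->0; new result 0.
  H4: re-runs because G3 -3->0; H6 -3->0; new result 0 (unchanged).

The important point: at E10 every value read last time is unchanged, so the dirty flag clears without a run.

H4 now evaluates to 0.
Run set: A8, B7, C5, G3, H4, H6 (6 run).
Changed values: A8, C5, E1, G3, H6.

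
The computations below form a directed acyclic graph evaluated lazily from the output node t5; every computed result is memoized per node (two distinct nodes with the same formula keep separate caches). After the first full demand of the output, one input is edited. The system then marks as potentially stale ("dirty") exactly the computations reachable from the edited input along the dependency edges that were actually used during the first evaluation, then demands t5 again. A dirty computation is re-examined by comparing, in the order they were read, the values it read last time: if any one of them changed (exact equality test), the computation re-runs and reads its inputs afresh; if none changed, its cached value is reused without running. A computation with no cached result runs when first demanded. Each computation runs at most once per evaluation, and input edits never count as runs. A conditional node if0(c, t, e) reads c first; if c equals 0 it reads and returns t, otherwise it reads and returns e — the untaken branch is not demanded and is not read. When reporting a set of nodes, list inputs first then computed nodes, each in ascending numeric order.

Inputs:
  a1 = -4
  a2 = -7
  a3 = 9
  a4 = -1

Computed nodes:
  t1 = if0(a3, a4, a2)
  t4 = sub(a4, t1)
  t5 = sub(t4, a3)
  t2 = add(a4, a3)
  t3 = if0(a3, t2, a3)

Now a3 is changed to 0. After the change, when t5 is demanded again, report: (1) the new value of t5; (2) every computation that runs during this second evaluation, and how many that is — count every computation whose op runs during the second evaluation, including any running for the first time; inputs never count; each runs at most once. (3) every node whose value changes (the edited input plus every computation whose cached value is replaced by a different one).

First demand of the output computes:
  t1 = if0(a3=9 -> else branch a2) = -7
  t4 = sub(-1, -7) = 6
  t5 = sub(6, 9) = -3

After the edit, cleaning proceeds:
  t1: a read changed (a3 9->0) — executes, giving -1.
  t4: a read changed (t1 -7->-1) — executes, giving 0.
  t5: a read changed (t4 6->0; a3 9->0) — executes, giving 0.

Demanding t5 again yields 0.
3 computations run: t1, t4, t5.
The nodes whose values change: a3, t1, t4, t5.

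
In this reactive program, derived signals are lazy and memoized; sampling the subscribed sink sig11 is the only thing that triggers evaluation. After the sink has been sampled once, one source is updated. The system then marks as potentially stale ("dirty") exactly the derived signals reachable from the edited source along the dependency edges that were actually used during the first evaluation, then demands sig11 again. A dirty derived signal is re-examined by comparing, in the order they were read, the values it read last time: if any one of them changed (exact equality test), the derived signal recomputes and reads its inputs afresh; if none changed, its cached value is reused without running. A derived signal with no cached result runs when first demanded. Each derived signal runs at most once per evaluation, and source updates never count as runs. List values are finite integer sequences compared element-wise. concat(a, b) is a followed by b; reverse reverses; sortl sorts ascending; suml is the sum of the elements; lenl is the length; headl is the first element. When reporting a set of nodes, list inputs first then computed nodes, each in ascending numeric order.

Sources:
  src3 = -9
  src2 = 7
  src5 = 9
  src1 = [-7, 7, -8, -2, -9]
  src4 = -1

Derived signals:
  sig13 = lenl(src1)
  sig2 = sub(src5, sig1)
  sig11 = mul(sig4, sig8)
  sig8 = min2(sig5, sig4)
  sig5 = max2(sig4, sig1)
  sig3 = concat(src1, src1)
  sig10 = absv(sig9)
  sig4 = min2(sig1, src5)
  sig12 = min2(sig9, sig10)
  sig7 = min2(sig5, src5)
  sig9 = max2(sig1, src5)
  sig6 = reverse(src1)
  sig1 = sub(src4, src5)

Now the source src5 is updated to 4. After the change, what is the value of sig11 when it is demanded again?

First demand of the output computes:
  sig1 = sub(-1, 9) = -10
  sig4 = min2(-10, 9) = -10
  sig5 = max2(-10, -10) = -10
  sig8 = min2(-10, -10) = -10
  sig11 = mul(-10, -10) = 100

After the edit, cleaning proceeds:
  sig1: a read changed (src5 9->4) — executes, giving -5.
  sig4: a read changed (sig1 -10->-5; src5 9->4) — executes, giving -5.
  sig5: a read changed (sig4 -10->-5; sig1 -10->-5) — executes, giving -5.
  sig8: a read changed (sig5 -10->-5; sig4 -10->-5) — executes, giving -5.
  sig11: a read changed (sig4 -10->-5; sig8 -10->-5) — executes, giving 25.

Demanding sig11 again yields 25.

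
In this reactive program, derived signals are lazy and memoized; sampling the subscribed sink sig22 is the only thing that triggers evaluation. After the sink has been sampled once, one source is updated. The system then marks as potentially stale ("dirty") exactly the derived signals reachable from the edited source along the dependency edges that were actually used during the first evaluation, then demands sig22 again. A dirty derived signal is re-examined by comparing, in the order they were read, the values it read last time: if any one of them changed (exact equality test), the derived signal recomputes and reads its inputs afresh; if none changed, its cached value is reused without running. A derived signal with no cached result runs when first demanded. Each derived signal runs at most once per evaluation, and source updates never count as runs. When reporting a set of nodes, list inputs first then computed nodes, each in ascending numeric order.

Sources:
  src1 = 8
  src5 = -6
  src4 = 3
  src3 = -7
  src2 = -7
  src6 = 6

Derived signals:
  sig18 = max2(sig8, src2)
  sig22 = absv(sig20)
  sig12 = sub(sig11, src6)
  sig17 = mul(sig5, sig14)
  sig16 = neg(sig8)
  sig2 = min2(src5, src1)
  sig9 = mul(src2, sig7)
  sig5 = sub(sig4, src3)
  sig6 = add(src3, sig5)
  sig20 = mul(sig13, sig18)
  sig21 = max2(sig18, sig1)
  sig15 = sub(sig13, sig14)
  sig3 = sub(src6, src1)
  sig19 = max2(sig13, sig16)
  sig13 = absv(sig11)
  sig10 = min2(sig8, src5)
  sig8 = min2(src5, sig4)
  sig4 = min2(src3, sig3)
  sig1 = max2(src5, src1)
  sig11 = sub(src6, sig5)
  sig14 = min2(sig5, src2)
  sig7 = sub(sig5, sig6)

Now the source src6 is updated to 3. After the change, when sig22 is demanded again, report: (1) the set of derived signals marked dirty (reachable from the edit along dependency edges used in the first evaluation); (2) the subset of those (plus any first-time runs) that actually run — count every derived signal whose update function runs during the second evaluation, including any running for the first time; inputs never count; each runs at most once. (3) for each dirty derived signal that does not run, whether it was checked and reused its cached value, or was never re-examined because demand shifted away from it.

First demand of the output computes:
  sig3 = sub(6, 8) = -2
  sig4 = min2(-7, -2) = -7
  sig5 = sub(-7, -7) = 0
  sig8 = min2(-6, -7) = -7
  sig11 = sub(6, 0) = 6
  sig13 = absv(6) = 6
  sig18 = max2(-7, -7) = -7
  sig20 = mul(6, -7) = -42
  sig22 = absv(-42) = 42

After the edit, cleaning proceeds:
  sig3: a read changed (src6 6->3) — executes, giving -5.
  sig4: a read changed (sig3 -2->-5) — executes, giving -7 — identical to its old value.
  sig5: dirty, but its reads are unchanged (sig4 unchanged, src3 unchanged); cached 0 stands.
  sig8: dirty, but its reads are unchanged (src5 unchanged, sig4 unchanged); cached -7 stands.
  sig11: a read changed (src6 6->3) — executes, giving 3.
  sig13: a read changed (sig11 6->3) — executes, giving 3.
  sig18: dirty, but its reads are unchanged (sig8 unchanged, src2 unchanged); cached -7 stands.
  sig20: a read changed (sig13 6->3) — executes, giving -21.
  sig22: a read changed (sig20 -42->-21) — executes, giving 21.

Note where the cutoff bites: sig5 is checked, finds nothing changed, and keeps its cache.

The edit dirties: sig3, sig4, sig5, sig8, sig11, sig13, sig18, sig20, sig22.
6 derived signals run: sig3, sig4, sig11, sig13, sig20, sig22.
Cache hits after checking: sig5, sig8, sig18.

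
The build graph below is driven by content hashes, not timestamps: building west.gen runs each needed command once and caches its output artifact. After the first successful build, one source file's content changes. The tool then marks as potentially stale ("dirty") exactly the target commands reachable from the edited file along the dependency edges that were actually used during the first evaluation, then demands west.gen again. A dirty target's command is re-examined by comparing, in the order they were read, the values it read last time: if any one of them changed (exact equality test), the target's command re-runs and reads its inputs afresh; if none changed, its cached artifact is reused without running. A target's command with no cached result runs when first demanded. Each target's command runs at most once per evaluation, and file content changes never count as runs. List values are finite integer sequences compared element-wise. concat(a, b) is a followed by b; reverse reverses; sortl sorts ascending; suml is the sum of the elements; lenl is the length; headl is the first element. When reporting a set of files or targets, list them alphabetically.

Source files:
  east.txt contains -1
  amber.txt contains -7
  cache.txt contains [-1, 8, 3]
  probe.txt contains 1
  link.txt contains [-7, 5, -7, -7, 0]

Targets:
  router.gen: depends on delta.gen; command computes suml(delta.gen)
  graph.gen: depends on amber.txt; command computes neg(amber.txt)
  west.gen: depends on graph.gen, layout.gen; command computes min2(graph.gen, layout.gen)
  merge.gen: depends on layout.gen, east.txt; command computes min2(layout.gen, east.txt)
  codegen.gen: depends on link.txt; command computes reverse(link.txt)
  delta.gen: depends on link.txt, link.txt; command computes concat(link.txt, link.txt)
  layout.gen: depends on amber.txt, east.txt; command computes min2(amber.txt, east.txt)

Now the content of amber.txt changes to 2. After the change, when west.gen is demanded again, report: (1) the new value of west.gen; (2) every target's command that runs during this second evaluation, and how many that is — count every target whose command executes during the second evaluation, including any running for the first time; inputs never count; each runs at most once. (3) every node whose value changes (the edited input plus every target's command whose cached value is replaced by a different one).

west.gen now evaluates to -2.
Run set: graph.gen, layout.gen, west.gen (3 run).
Changed values: amber.txt, graph.gen, layout.gen, west.gen.

Initial pass — values computed on the first demand:
  graph.gen = neg(-7) = 7
  layout.gen = min2(-7, -1) = -7
  west.gen = min2(7, -7) = -7

Second demand — change propagation:
  graph.gen: re-runs because amber.txt -7->2; new result -2.
  layout.gen: re-runs because amber.txt -7->2; new result -1.
  west.gen: re-runs because graph.gen 7->-2; layout.gen -7->-1; new result -2.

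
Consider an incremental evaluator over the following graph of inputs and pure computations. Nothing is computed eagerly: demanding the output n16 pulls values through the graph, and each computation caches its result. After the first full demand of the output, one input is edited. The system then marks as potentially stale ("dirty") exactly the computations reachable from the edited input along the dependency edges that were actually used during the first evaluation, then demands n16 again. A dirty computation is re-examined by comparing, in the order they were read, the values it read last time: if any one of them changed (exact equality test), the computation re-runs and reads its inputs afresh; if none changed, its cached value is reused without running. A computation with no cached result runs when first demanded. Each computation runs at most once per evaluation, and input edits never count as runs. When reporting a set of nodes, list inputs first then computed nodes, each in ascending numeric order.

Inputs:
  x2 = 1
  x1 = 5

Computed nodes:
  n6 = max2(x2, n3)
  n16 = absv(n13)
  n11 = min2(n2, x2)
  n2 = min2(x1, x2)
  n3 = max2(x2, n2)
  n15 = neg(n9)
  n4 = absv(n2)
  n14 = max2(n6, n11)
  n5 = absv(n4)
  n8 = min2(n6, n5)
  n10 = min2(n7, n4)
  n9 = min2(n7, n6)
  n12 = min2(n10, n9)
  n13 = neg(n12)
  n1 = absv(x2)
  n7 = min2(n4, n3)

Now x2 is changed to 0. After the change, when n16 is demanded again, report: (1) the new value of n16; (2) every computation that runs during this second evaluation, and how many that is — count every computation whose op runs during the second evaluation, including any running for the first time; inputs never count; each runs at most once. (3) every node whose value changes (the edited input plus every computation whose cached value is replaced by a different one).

Initial pass — values computed on the first demand:
  n2 = min2(5, 1) = 1
  n3 = max2(1, 1) = 1
  n4 = absv(1) = 1
  n6 = max2(1, 1) = 1
  n7 = min2(1, 1) = 1
  n9 = min2(1, 1) = 1
  n10 = min2(1, 1) = 1
  n12 = min2(1, 1) = 1
  n13 = neg(1) = -1
  n16 = absv(-1) = 1

Second demand — change propagation:
  n2: re-runs because x2 1->0; new result 0.
  n3: re-runs because x2 1->0; n2 1->0; new result 0.
  n4: re-runs because n2 1->0; new result 0.
  n6: re-runs because x2 1->0; n3 1->0; new result 0.
  n7: re-runs because n4 1->0; n3 1->0; new result 0.
  n9: re-runs because n7 1->0; n6 1->0; new result 0.
  n10: re-runs because n7 1->0; n4 1->0; new result 0.
  n12: re-runs because n10 1->0; n9 1->0; new result 0.
  n13: re-runs because n12 1->0; new result 0.
  n16: re-runs because n13 -1->0; new result 0.

n16 now evaluates to 0.
Run set: n2, n3, n4, n6, n7, n9, n10, n12, n13, n16 (10 run).
Changed values: x2, n2, n3, n4, n6, n7, n9, n10, n12, n13, n16.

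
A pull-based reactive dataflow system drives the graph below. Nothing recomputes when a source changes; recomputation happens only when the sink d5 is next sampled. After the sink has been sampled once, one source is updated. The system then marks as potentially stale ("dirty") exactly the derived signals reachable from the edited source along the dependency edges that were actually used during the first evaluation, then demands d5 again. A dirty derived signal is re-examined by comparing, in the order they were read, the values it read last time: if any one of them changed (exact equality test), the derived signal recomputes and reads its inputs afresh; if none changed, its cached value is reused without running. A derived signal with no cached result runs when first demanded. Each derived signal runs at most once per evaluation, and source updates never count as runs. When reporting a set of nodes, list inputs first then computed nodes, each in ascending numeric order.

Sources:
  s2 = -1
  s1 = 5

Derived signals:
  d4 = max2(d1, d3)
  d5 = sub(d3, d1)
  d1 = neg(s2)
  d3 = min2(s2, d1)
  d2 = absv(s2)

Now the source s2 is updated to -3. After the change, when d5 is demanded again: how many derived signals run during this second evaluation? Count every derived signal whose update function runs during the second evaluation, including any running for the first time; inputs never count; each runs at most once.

Derived signals that run: d1, d3, d5 — 3 in total.

First evaluation (everything demanded from the output):
  d1 = neg(-1) = 1
  d3 = min2(-1, 1) = -1
  d5 = sub(-1, 1) = -2

Propagation after the edit:
  d1: runs — s2 -1->-3; result 3.
  d3: runs — s2 -1->-3; d1 1->3; result -3.
  d5: runs — d3 -1->-3; d1 1->3; result -6.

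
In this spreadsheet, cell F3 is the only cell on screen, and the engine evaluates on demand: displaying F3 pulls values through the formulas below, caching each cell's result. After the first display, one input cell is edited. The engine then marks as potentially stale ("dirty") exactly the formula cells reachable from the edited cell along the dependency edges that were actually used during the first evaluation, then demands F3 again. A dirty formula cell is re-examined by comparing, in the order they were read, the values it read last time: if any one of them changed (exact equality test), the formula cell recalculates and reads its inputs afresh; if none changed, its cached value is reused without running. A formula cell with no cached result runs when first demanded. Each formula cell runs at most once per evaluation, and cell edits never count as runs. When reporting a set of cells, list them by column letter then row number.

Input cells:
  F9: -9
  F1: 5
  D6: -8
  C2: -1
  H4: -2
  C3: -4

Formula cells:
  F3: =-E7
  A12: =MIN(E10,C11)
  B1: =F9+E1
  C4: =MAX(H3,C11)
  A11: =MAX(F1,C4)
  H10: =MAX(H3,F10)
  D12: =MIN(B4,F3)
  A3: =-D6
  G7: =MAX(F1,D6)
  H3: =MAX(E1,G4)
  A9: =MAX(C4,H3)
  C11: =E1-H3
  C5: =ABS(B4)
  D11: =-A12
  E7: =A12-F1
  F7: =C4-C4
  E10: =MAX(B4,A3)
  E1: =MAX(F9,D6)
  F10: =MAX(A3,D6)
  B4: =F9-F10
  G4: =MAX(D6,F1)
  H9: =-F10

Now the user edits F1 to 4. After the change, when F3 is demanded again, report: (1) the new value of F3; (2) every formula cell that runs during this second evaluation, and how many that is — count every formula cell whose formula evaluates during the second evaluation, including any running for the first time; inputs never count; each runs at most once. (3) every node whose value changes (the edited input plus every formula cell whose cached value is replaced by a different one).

Initial pass — values computed on the first demand:
  A3 = -(-8) = 8
  E1 = MAX(-9, -8) = -8
  F10 = MAX(8, -8) = 8
  B4 = -9 - 8 = -17
  E10 = MAX(-17, 8) = 8
  G4 = MAX(-8, 5) = 5
  H3 = MAX(-8, 5) = 5
  C11 = -8 - 5 = -13
  A12 = MIN(8, -13) = -13
  E7 = -13 - 5 = -18
  F3 = -(-18) = 18

Second demand — change propagation:
  G4: re-runs because F1 5->4; new result 4.
  H3: re-runs because G4 5->4; new result 4.
  C11: re-runs because H3 5->4; new result -12.
  A12: re-runs because C11 -13->-12; new result -12.
  E7: re-runs because A12 -13->-12; F1 5->4; new result -16.
  F3: re-runs because E7 -18->-16; new result 16.

F3 now evaluates to 16.
Run set: A12, C11, E7, F3, G4, H3 (6 run).
Changed values: A12, C11, E7, F1, F3, G4, H3.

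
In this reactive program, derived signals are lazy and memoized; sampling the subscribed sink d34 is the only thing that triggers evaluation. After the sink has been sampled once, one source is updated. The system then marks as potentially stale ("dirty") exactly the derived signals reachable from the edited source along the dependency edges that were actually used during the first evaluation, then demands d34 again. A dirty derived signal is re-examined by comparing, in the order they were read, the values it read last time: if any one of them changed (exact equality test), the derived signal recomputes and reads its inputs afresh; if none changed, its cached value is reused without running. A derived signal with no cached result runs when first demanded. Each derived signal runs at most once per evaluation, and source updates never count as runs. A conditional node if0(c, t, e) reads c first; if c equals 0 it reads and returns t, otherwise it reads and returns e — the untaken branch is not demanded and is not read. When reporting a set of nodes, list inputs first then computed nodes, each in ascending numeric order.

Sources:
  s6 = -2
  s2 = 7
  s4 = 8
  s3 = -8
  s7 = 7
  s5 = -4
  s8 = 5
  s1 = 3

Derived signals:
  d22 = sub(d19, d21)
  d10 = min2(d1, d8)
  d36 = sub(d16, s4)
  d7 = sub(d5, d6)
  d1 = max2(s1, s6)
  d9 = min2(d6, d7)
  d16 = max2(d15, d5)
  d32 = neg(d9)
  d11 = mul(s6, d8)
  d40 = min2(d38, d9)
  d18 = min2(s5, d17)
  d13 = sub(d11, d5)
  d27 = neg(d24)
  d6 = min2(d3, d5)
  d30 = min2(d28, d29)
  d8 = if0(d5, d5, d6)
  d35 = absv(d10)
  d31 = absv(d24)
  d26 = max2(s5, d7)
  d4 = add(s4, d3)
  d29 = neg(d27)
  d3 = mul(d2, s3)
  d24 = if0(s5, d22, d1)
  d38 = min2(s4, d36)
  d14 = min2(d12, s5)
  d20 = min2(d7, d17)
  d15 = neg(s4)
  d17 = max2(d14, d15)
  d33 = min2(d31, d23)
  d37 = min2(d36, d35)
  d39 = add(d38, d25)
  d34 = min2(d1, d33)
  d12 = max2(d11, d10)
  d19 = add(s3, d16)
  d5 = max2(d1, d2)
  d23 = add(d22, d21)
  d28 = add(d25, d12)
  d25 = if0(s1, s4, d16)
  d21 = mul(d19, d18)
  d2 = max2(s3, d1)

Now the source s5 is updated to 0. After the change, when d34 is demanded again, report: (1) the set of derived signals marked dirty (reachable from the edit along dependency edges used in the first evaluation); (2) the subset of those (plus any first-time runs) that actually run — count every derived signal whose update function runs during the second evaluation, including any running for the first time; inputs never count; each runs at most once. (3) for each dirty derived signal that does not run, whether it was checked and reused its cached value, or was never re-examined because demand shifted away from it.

First demand of the output computes:
  d1 = max2(3, -2) = 3
  d2 = max2(-8, 3) = 3
  d3 = mul(3, -8) = -24
  d5 = max2(3, 3) = 3
  d6 = min2(-24, 3) = -24
  d8 = if0(d5=3 -> else branch d6) = -24
  d10 = min2(3, -24) = -24
  d11 = mul(-2, -24) = 48
  d12 = max2(48, -24) = 48
  d14 = min2(48, -4) = -4
  d15 = neg(8) = -8
  d16 = max2(-8, 3) = 3
  d17 = max2(-4, -8) = -4
  d18 = min2(-4, -4) = -4
  d19 = add(-8, 3) = -5
  d21 = mul(-5, -4) = 20
  d22 = sub(-5, 20) = -25
  d23 = add(-25, 20) = -5
  d24 = if0(s5=-4 -> else branch d1) = 3
  d31 = absv(3) = 3
  d33 = min2(3, -5) = -5
  d34 = min2(3, -5) = -5

After the edit, cleaning proceeds:
  d14: a read changed (s5 -4->0) — executes, giving 0.
  d17: a read changed (d14 -4->0) — executes, giving 0.
  d18: a read changed (s5 -4->0; d17 -4->0) — executes, giving 0.
  d21: a read changed (d18 -4->0) — executes, giving 0.
  d22: a read changed (d21 20->0) — executes, giving -5.
  d23: a read changed (d22 -25->-5; d21 20->0) — executes, giving -5 — identical to its old value.
  d24: a read changed (s5 -4->0) — executes, giving -5.
  d31: a read changed (d24 3->-5) — executes, giving 5.
  d33: a read changed (d31 3->5) — executes, giving -5 — identical to its old value.
  d34: dirty, but its reads are unchanged (d1 unchanged, d33 unchanged); cached -5 stands.

Note where the cutoff bites: d34 is checked, finds nothing changed, and keeps its cache.

The edit dirties: d14, d17, d18, d21, d22, d23, d24, d31, d33, d34.
9 derived signals run: d14, d17, d18, d21, d22, d23, d24, d31, d33.
Cache hits after checking: d34.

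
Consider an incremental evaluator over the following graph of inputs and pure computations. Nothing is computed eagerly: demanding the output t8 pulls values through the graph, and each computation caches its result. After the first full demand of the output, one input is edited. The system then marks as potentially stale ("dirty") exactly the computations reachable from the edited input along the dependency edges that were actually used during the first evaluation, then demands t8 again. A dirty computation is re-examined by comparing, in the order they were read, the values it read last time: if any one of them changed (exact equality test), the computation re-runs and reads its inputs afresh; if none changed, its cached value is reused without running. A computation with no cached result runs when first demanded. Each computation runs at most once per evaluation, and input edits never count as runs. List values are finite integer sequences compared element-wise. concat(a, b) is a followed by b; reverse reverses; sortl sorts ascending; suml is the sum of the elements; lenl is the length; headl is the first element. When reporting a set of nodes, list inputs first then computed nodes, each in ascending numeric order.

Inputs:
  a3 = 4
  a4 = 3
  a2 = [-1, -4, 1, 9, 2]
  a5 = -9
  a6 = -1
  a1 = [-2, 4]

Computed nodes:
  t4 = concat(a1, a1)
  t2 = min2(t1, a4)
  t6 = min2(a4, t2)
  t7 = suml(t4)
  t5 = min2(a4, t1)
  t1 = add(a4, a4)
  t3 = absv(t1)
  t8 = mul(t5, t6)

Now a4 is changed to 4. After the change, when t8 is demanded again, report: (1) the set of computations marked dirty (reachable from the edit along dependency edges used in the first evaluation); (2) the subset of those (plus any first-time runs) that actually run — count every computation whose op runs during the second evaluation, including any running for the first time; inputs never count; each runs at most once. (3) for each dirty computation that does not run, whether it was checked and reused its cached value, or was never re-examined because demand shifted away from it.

Initial pass — values computed on the first demand:
  t1 = add(3, 3) = 6
  t2 = min2(6, 3) = 3
  t5 = min2(3, 6) = 3
  t6 = min2(3, 3) = 3
  t8 = mul(3, 3) = 9

Second demand — change propagation:
  t1: re-runs because a4 3->4; a4 3->4; new result 8.
  t2: re-runs because t1 6->8; a4 3->4; new result 4.
  t5: re-runs because a4 3->4; t1 6->8; new result 4.
  t6: re-runs because a4 3->4; t2 3->4; new result 4.
  t8: re-runs because t5 3->4; t6 3->4; new result 16.

Dirty set: t1, t2, t5, t6, t8.
Run set: t1, t2, t5, t6, t8 (5 run).
All dirty computations ended up running.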